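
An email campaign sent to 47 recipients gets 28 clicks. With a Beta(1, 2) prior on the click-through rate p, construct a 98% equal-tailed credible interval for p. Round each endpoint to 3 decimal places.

[0.417, 0.734]

Posterior: Beta(1+28, 2+19) = Beta(29, 21).
Equal-tailed 98% interval: the 0.01 and 0.99 quantiles of Beta(29, 21).
Posterior mean ≈ 0.580, SD ≈ 0.069; a Normal approximation gives roughly [0.419, 0.741].
Exact: F⁻¹(0.01) = 0.417; F⁻¹(0.99) = 0.734.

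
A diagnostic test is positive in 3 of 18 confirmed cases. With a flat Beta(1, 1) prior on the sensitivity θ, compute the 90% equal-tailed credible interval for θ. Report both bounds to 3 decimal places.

[0.075, 0.359]

Posterior: Beta(1+3, 1+15) = Beta(4, 16).
Equal-tailed 90% interval: the 0.05 and 0.95 quantiles of Beta(4, 16).
Posterior mean ≈ 0.200, SD ≈ 0.087; a Normal approximation gives roughly [0.056, 0.344].
Exact: F⁻¹(0.05) = 0.075; F⁻¹(0.95) = 0.359.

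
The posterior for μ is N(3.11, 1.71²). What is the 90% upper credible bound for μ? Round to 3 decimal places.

5.301

Need U with P(μ ≤ U) = 0.90: U = 3.11 + z_{0.1}·1.71.
z = 1.282; U = 3.11 + 1.282 × 1.71 = 5.301.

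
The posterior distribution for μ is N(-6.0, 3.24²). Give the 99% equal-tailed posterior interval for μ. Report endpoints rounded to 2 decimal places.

[-14.35, 2.35]

The posterior is symmetric, so the 99% equal-tailed interval is μ = -6.0 ± z·3.24 with z = 2.576.
Half-width: 2.576 × 3.24 = 8.35.
-6.0 − 8.35 = -14.35; -6.0 + 8.35 = 2.35.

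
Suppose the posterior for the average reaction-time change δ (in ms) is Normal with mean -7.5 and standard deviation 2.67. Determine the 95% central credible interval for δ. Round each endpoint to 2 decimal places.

The posterior is symmetric, so the 95% equal-tailed interval is δ = -7.5 ± z·2.67 with z = 1.960.
Half-width: 1.960 × 2.67 = 5.23.
-7.5 − 5.23 = -12.73; -7.5 + 5.23 = -2.27.

[-12.73, -2.27]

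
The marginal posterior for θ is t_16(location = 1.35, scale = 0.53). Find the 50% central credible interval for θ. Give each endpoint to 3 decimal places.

[0.984, 1.716]

The t_16 distribution is symmetric; the 50% interval is 1.35 ± t·0.53 with t_{0.75,16} = 0.690.
Half-width: 0.690 × 0.53 = 0.366.
1.35 − 0.366 = 0.984; 1.35 + 0.366 = 1.716.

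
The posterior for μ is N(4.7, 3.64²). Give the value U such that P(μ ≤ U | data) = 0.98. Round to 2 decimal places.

12.18

Need U with P(μ ≤ U) = 0.98: U = 4.7 + z_{0.02}·3.64.
z = 2.054; U = 4.7 + 2.054 × 3.64 = 12.18.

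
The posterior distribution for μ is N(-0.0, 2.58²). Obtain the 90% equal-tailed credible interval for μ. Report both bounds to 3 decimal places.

The posterior is symmetric, so the 90% equal-tailed interval is μ = -0.0 ± z·2.58 with z = 1.645.
Half-width: 1.645 × 2.58 = 4.244.
-0.0 − 4.244 = -4.244; -0.0 + 4.244 = 4.244.

[-4.244, 4.244]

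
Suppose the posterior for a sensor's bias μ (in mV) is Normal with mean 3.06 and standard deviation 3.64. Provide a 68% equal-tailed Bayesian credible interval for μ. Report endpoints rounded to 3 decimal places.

[-0.560, 6.680]

The posterior is symmetric, so the 68% equal-tailed interval is μ = 3.06 ± z·3.64 with z = 0.994.
Half-width: 0.994 × 3.64 = 3.620.
3.06 − 3.620 = -0.560; 3.06 + 3.620 = 6.680.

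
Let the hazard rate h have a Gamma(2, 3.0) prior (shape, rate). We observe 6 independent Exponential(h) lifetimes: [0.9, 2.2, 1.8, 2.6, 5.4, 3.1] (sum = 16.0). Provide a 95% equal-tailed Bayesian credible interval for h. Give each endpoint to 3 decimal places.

[0.182, 0.759]

Posterior: Gamma(2+6, 3.0+16.0) = Gamma(8, 19.0) (shape, rate).
Equal-tailed 95% interval: Gamma(8, 19.0) quantiles at 0.025 and 0.975.
Posterior mean ≈ 0.421, SD ≈ 0.149; a Normal approximation gives roughly [0.129, 0.713].
Exact: lower = 0.182; upper = 0.759.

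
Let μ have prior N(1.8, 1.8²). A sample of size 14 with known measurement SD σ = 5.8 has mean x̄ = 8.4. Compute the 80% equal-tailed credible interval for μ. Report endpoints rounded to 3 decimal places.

Posterior precision = 1/1.8² + 14/5.8² = 0.3086 + 0.4162 = 0.7248, so posterior SD = 1.1746.
Posterior mean = (1.8/1.8² + 14·8.4/5.8²) / 0.7248 = 5.5896.
Interval: 5.5896 ± 1.282 × 1.1746 → [4.084, 7.095].

[4.084, 7.095]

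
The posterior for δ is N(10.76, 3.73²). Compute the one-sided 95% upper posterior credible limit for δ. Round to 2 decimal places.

16.90

Need U with P(δ ≤ U) = 0.95: U = 10.76 + z_{0.05}·3.73.
z = 1.645; U = 10.76 + 1.645 × 3.73 = 16.90.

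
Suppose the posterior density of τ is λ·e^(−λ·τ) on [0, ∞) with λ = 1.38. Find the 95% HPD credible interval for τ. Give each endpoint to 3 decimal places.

The exponential density is strictly decreasing on [0, ∞), so the HPD interval is anchored at 0: [0, q] with P(τ ≤ q) = 0.95.
q = −ln(1 − 0.95) / 1.38 = 2.9957 / 1.38 = 2.171.

[0.000, 2.171]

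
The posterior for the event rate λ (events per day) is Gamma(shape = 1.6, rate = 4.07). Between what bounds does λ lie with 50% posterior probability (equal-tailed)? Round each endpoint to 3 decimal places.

[0.166, 0.537]

Posterior: Gamma(shape 1.6, rate 4.07).
Equal-tailed 50% interval: Gamma(1.6, 4.07) quantiles at 0.25 and 0.75.
Posterior mean ≈ 0.393, SD ≈ 0.311; a Normal approximation gives roughly [0.183, 0.603].
Exact: lower = 0.166; upper = 0.537.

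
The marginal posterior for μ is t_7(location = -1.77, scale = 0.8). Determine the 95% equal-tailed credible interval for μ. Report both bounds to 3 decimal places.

The t_7 distribution is symmetric; the 95% interval is -1.77 ± t·0.8 with t_{0.975,7} = 2.365.
Half-width: 2.365 × 0.8 = 1.892.
-1.77 − 1.892 = -3.662; -1.77 + 1.892 = 0.122.

[-3.662, 0.122]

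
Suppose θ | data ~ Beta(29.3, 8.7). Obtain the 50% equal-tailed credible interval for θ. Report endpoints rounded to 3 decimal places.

Posterior: Beta(29.3, 8.7).
Equal-tailed 50% interval: the 0.25 and 0.75 quantiles of Beta(29.3, 8.7).
Posterior mean ≈ 0.771, SD ≈ 0.067; a Normal approximation gives roughly [0.726, 0.816].
Exact: F⁻¹(0.25) = 0.728; F⁻¹(0.75) = 0.819.

[0.728, 0.819]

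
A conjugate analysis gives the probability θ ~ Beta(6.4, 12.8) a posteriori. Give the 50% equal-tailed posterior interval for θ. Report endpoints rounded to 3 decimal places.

[0.258, 0.403]

Posterior: Beta(6.4, 12.8).
Equal-tailed 50% interval: the 0.25 and 0.75 quantiles of Beta(6.4, 12.8).
Posterior mean ≈ 0.333, SD ≈ 0.105; a Normal approximation gives roughly [0.263, 0.404].
Exact: F⁻¹(0.25) = 0.258; F⁻¹(0.75) = 0.403.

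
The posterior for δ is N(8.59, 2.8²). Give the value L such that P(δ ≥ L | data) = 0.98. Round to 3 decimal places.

Need L with P(δ ≥ L) = 0.98: L = 8.59 − z_{0.02}·2.8.
z = 2.054; L = 8.59 − 2.054 × 2.8 = 2.840.

2.840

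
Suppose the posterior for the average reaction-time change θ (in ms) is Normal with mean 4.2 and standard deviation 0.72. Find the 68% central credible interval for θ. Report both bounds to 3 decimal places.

[3.484, 4.916]

The posterior is symmetric, so the 68% equal-tailed interval is θ = 4.2 ± z·0.72 with z = 0.994.
Half-width: 0.994 × 0.72 = 0.716.
4.2 − 0.716 = 3.484; 4.2 + 0.716 = 4.916.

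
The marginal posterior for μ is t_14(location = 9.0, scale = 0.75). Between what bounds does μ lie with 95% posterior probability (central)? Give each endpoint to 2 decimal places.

[7.39, 10.61]

The t_14 distribution is symmetric; the 95% interval is 9.0 ± t·0.75 with t_{0.975,14} = 2.145.
Half-width: 2.145 × 0.75 = 1.61.
9.0 − 1.61 = 7.39; 9.0 + 1.61 = 10.61.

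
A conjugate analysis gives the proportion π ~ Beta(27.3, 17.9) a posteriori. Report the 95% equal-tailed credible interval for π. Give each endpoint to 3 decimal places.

[0.459, 0.740]

Posterior: Beta(27.3, 17.9).
Equal-tailed 95% interval: the 0.025 and 0.975 quantiles of Beta(27.3, 17.9).
Posterior mean ≈ 0.604, SD ≈ 0.072; a Normal approximation gives roughly [0.463, 0.745].
Exact: F⁻¹(0.025) = 0.459; F⁻¹(0.975) = 0.740.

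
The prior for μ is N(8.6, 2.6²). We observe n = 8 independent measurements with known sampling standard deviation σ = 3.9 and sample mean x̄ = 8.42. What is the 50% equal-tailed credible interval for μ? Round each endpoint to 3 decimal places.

[7.638, 9.281]

Posterior precision = 1/2.6² + 8/3.9² = 0.1479 + 0.5260 = 0.6739, so posterior SD = 1.2182.
Posterior mean = (8.6/2.6² + 8·8.42/3.9²) / 0.6739 = 8.4595.
Interval: 8.4595 ± 0.674 × 1.2182 → [7.638, 9.281].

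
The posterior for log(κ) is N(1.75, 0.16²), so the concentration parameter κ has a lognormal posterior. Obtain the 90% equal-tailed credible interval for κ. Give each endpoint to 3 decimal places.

[4.423, 7.487]

On the log scale the 90% interval is 1.75 ± 1.645 × 0.16 = [1.4868, 2.0132].
Exponentiate: [e^1.4868, e^2.0132] = [4.423, 7.487].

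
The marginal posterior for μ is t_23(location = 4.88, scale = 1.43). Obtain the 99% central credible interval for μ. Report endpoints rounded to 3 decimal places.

[0.866, 8.894]

The t_23 distribution is symmetric; the 99% interval is 4.88 ± t·1.43 with t_{0.995,23} = 2.807.
Half-width: 2.807 × 1.43 = 4.014.
4.88 − 4.014 = 0.866; 4.88 + 4.014 = 8.894.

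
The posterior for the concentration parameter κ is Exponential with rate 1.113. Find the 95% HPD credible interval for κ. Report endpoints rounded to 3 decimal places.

[0.000, 2.692]

The exponential density is strictly decreasing on [0, ∞), so the HPD interval is anchored at 0: [0, q] with P(κ ≤ q) = 0.95.
q = −ln(1 − 0.95) / 1.113 = 2.9957 / 1.113 = 2.692.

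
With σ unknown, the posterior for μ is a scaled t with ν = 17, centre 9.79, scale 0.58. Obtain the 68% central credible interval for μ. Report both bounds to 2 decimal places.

[9.20, 10.38]

The t_17 distribution is symmetric; the 68% interval is 9.79 ± t·0.58 with t_{0.84,17} = 1.024.
Half-width: 1.024 × 0.58 = 0.59.
9.79 − 0.59 = 9.20; 9.79 + 0.59 = 10.38.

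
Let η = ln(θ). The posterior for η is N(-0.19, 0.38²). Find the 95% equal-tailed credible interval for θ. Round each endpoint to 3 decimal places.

[0.393, 1.742]

On the log scale the 95% interval is -0.19 ± 1.960 × 0.38 = [-0.9348, 0.5548].
Exponentiate: [e^-0.9348, e^0.5548] = [0.393, 1.742].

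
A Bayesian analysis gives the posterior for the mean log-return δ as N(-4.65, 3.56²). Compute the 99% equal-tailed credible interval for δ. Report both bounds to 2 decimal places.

The posterior is symmetric, so the 99% equal-tailed interval is δ = -4.65 ± z·3.56 with z = 2.576.
Half-width: 2.576 × 3.56 = 9.17.
-4.65 − 9.17 = -13.82; -4.65 + 9.17 = 4.52.

[-13.82, 4.52]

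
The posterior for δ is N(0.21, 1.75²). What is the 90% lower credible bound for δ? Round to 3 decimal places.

Need L with P(δ ≥ L) = 0.90: L = 0.21 − z_{0.1}·1.75.
z = 1.282; L = 0.21 − 1.282 × 1.75 = -2.033.

-2.033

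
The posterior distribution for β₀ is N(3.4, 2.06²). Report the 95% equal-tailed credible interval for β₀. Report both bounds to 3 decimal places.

[-0.638, 7.438]

The posterior is symmetric, so the 95% equal-tailed interval is β₀ = 3.4 ± z·2.06 with z = 1.960.
Half-width: 1.960 × 2.06 = 4.038.
3.4 − 4.038 = -0.638; 3.4 + 4.038 = 7.438.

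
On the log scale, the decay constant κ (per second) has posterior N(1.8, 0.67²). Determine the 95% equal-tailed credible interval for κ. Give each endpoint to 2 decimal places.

[1.63, 22.49]

On the log scale the 95% interval is 1.8 ± 1.960 × 0.67 = [0.4868, 3.1132].
Exponentiate: [e^0.4868, e^3.1132] = [1.63, 22.49].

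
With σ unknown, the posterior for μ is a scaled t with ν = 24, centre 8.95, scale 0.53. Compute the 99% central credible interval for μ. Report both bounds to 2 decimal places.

[7.47, 10.43]

The t_24 distribution is symmetric; the 99% interval is 8.95 ± t·0.53 with t_{0.995,24} = 2.797.
Half-width: 2.797 × 0.53 = 1.48.
8.95 − 1.48 = 7.47; 8.95 + 1.48 = 10.43.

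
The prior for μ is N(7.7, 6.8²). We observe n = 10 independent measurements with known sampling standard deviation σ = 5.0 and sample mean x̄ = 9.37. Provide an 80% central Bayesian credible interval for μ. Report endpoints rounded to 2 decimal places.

Posterior precision = 1/6.8² + 10/5.0² = 0.0216 + 0.4000 = 0.4216, so posterior SD = 1.5401.
Posterior mean = (7.7/6.8² + 10·9.37/5.0²) / 0.4216 = 9.2843.
Interval: 9.2843 ± 1.282 × 1.5401 → [7.31, 11.26].

[7.31, 11.26]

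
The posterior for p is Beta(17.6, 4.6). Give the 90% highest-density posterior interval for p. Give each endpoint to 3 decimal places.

The posterior is unimodal and skewed, so the HPD interval has equal density at both endpoints and is the shortest 90% interval.
Solving f(0.662) = f(0.929) with F(0.929) − F(0.662) = 0.90 gives [0.662, 0.929].
For comparison, the equal-tailed interval is [0.640, 0.915]; the HPD is narrower and shifted toward the mode.

[0.662, 0.929]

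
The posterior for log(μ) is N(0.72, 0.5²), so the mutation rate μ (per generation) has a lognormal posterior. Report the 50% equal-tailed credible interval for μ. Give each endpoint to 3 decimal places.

[1.466, 2.878]

On the log scale the 50% interval is 0.72 ± 0.674 × 0.5 = [0.3828, 1.0572].
Exponentiate: [e^0.3828, e^1.0572] = [1.466, 2.878].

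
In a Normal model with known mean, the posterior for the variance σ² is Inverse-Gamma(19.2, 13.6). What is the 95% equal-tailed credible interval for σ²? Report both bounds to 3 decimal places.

[0.474, 1.173]

Inverse-Gamma(19.2, 13.6) quantiles: F⁻¹(0.025) and F⁻¹(0.975).
Equivalently, 1/σ² ~ Gamma(19.2, rate = 13.6); invert its 0.975 and 0.025 quantiles.
Posterior mean ≈ 0.747, SD ≈ 0.180; a Normal approximation gives roughly [0.394, 1.100].
Exact: lower = 0.474; upper = 1.173.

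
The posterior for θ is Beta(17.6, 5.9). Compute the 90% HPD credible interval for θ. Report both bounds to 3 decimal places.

[0.610, 0.893]

The posterior is unimodal and skewed, so the HPD interval has equal density at both endpoints and is the shortest 90% interval.
Solving f(0.610) = f(0.893) with F(0.893) − F(0.610) = 0.90 gives [0.610, 0.893].
For comparison, the equal-tailed interval is [0.593, 0.880]; the HPD is narrower and shifted toward the mode.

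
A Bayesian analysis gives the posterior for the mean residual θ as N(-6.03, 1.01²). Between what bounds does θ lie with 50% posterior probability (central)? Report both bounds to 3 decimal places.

[-6.711, -5.349]

The posterior is symmetric, so the 50% equal-tailed interval is θ = -6.03 ± z·1.01 with z = 0.674.
Half-width: 0.674 × 1.01 = 0.681.
-6.03 − 0.681 = -6.711; -6.03 + 0.681 = -5.349.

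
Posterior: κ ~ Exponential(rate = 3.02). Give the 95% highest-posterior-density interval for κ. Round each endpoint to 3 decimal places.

The exponential density is strictly decreasing on [0, ∞), so the HPD interval is anchored at 0: [0, q] with P(κ ≤ q) = 0.95.
q = −ln(1 − 0.95) / 3.02 = 2.9957 / 3.02 = 0.992.

[0.000, 0.992]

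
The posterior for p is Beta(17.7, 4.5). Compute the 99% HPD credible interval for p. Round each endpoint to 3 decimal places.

The posterior is unimodal and skewed, so the HPD interval has equal density at both endpoints and is the shortest 99% interval.
Solving f(0.563) = f(0.967) with F(0.967) − F(0.563) = 0.99 gives [0.563, 0.967].
For comparison, the equal-tailed interval is [0.543, 0.956]; the HPD is narrower and shifted toward the mode.

[0.563, 0.967]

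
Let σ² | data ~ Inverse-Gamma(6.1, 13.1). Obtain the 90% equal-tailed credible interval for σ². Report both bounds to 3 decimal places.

Inverse-Gamma(6.1, 13.1) quantiles: F⁻¹(0.05) and F⁻¹(0.95).
Equivalently, 1/σ² ~ Gamma(6.1, rate = 13.1); invert its 0.95 and 0.05 quantiles.
Posterior mean ≈ 2.569, SD ≈ 1.269; a Normal approximation gives roughly [0.482, 4.655].
Exact: lower = 1.230; upper = 4.890.

[1.230, 4.890]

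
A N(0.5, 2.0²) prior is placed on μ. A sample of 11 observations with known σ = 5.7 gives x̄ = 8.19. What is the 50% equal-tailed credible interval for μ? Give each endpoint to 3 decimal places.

Posterior precision = 1/2.0² + 11/5.7² = 0.2500 + 0.3386 = 0.5886, so posterior SD = 1.3035.
Posterior mean = (0.5/2.0² + 11·8.19/5.7²) / 0.5886 = 4.9236.
Interval: 4.9236 ± 0.674 × 1.3035 → [4.044, 5.803].

[4.044, 5.803]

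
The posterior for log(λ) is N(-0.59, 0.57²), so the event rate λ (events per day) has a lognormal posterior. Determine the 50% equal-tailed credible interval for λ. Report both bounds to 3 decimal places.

[0.377, 0.814]

On the log scale the 50% interval is -0.59 ± 0.674 × 0.57 = [-0.9745, -0.2055].
Exponentiate: [e^-0.9745, e^-0.2055] = [0.377, 0.814].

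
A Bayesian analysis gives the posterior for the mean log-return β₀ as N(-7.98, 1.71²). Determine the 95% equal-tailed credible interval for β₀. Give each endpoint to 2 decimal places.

[-11.33, -4.63]

The posterior is symmetric, so the 95% equal-tailed interval is β₀ = -7.98 ± z·1.71 with z = 1.960.
Half-width: 1.960 × 1.71 = 3.35.
-7.98 − 3.35 = -11.33; -7.98 + 3.35 = -4.63.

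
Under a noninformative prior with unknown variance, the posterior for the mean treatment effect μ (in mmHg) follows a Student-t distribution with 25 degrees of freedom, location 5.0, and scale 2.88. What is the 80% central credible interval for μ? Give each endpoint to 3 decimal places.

The t_25 distribution is symmetric; the 80% interval is 5.0 ± t·2.88 with t_{0.9,25} = 1.316.
Half-width: 1.316 × 2.88 = 3.791.
5.0 − 3.791 = 1.209; 5.0 + 3.791 = 8.791.

[1.209, 8.791]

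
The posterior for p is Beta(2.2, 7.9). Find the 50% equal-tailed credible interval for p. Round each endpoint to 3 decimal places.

[0.123, 0.294]

Posterior: Beta(2.2, 7.9).
Equal-tailed 50% interval: the 0.25 and 0.75 quantiles of Beta(2.2, 7.9).
Posterior mean ≈ 0.218, SD ≈ 0.124; a Normal approximation gives roughly [0.134, 0.301].
Exact: F⁻¹(0.25) = 0.123; F⁻¹(0.75) = 0.294.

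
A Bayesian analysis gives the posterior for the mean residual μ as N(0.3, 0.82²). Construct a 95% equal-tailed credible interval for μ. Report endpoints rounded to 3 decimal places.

The posterior is symmetric, so the 95% equal-tailed interval is μ = 0.3 ± z·0.82 with z = 1.960.
Half-width: 1.960 × 0.82 = 1.607.
0.3 − 1.607 = -1.307; 0.3 + 1.607 = 1.907.

[-1.307, 1.907]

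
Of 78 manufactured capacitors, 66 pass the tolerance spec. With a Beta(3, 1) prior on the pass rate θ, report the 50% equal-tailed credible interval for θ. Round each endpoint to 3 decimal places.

Posterior: Beta(3+66, 1+12) = Beta(69, 13).
Equal-tailed 50% interval: the 0.25 and 0.75 quantiles of Beta(69, 13).
Posterior mean ≈ 0.841, SD ≈ 0.040; a Normal approximation gives roughly [0.814, 0.869].
Exact: F⁻¹(0.25) = 0.816; F⁻¹(0.75) = 0.870.

[0.816, 0.870]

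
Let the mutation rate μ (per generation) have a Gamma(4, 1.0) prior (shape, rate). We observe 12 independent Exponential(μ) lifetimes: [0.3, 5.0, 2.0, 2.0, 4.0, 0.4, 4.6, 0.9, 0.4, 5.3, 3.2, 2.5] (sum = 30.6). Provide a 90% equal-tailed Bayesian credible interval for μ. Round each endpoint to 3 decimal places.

Posterior: Gamma(4+12, 1.0+30.6) = Gamma(16, 31.6) (shape, rate).
Equal-tailed 90% interval: Gamma(16, 31.6) quantiles at 0.05 and 0.95.
Posterior mean ≈ 0.506, SD ≈ 0.127; a Normal approximation gives roughly [0.298, 0.715].
Exact: lower = 0.318; upper = 0.731.

[0.318, 0.731]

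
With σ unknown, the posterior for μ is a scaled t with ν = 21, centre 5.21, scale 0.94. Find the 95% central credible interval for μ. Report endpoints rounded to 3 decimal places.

[3.255, 7.165]

The t_21 distribution is symmetric; the 95% interval is 5.21 ± t·0.94 with t_{0.975,21} = 2.080.
Half-width: 2.080 × 0.94 = 1.955.
5.21 − 1.955 = 3.255; 5.21 + 1.955 = 7.165.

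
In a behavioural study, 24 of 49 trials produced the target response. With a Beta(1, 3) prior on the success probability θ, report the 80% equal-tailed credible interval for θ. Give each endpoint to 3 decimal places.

Posterior: Beta(1+24, 3+25) = Beta(25, 28).
Equal-tailed 80% interval: the 0.1 and 0.9 quantiles of Beta(25, 28).
Posterior mean ≈ 0.472, SD ≈ 0.068; a Normal approximation gives roughly [0.385, 0.559].
Exact: F⁻¹(0.1) = 0.384; F⁻¹(0.9) = 0.560.

[0.384, 0.560]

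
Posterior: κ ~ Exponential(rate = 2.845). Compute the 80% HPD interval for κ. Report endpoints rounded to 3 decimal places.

[0.000, 0.566]

The exponential density is strictly decreasing on [0, ∞), so the HPD interval is anchored at 0: [0, q] with P(κ ≤ q) = 0.80.
q = −ln(1 − 0.80) / 2.845 = 1.6094 / 2.845 = 0.566.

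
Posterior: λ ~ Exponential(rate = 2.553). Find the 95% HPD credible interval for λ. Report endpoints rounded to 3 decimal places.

The exponential density is strictly decreasing on [0, ∞), so the HPD interval is anchored at 0: [0, q] with P(λ ≤ q) = 0.95.
q = −ln(1 − 0.95) / 2.553 = 2.9957 / 2.553 = 1.173.

[0.000, 1.173]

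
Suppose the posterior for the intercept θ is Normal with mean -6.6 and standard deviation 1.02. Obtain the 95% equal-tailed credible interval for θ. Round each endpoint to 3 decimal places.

The posterior is symmetric, so the 95% equal-tailed interval is θ = -6.6 ± z·1.02 with z = 1.960.
Half-width: 1.960 × 1.02 = 1.999.
-6.6 − 1.999 = -8.599; -6.6 + 1.999 = -4.601.

[-8.599, -4.601]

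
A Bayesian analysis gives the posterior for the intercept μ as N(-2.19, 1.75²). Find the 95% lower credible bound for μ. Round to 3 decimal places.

Need L with P(μ ≥ L) = 0.95: L = -2.19 − z_{0.05}·1.75.
z = 1.645; L = -2.19 − 1.645 × 1.75 = -5.068.

-5.068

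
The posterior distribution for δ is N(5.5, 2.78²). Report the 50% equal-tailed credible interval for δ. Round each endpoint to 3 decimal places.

[3.625, 7.375]

The posterior is symmetric, so the 50% equal-tailed interval is δ = 5.5 ± z·2.78 with z = 0.674.
Half-width: 0.674 × 2.78 = 1.875.
5.5 − 1.875 = 3.625; 5.5 + 1.875 = 7.375.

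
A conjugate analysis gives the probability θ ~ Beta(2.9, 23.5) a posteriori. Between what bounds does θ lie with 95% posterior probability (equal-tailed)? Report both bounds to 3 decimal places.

Posterior: Beta(2.9, 23.5).
Equal-tailed 95% interval: the 0.025 and 0.975 quantiles of Beta(2.9, 23.5).
Posterior mean ≈ 0.110, SD ≈ 0.060; a Normal approximation gives roughly [-0.007, 0.227].
Exact: F⁻¹(0.025) = 0.023; F⁻¹(0.975) = 0.251.

[0.023, 0.251]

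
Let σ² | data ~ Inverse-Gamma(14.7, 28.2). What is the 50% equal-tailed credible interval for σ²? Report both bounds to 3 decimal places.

[1.652, 2.357]

Inverse-Gamma(14.7, 28.2) quantiles: F⁻¹(0.25) and F⁻¹(0.75).
Equivalently, 1/σ² ~ Gamma(14.7, rate = 28.2); invert its 0.75 and 0.25 quantiles.
Posterior mean ≈ 2.058, SD ≈ 0.578; a Normal approximation gives roughly [1.669, 2.448].
Exact: lower = 1.652; upper = 2.357.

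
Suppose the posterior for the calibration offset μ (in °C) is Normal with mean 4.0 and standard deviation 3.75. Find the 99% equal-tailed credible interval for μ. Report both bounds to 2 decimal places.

[-5.66, 13.66]

The posterior is symmetric, so the 99% equal-tailed interval is μ = 4.0 ± z·3.75 with z = 2.576.
Half-width: 2.576 × 3.75 = 9.66.
4.0 − 9.66 = -5.66; 4.0 + 9.66 = 13.66.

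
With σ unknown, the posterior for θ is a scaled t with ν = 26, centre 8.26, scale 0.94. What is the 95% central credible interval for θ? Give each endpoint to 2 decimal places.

The t_26 distribution is symmetric; the 95% interval is 8.26 ± t·0.94 with t_{0.975,26} = 2.056.
Half-width: 2.056 × 0.94 = 1.93.
8.26 − 1.93 = 6.33; 8.26 + 1.93 = 10.19.

[6.33, 10.19]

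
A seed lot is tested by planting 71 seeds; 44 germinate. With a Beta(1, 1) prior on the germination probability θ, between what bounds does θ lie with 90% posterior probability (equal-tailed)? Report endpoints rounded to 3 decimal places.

[0.522, 0.708]

Posterior: Beta(1+44, 1+27) = Beta(45, 28).
Equal-tailed 90% interval: the 0.05 and 0.95 quantiles of Beta(45, 28).
Posterior mean ≈ 0.616, SD ≈ 0.057; a Normal approximation gives roughly [0.523, 0.709].
Exact: F⁻¹(0.05) = 0.522; F⁻¹(0.95) = 0.708.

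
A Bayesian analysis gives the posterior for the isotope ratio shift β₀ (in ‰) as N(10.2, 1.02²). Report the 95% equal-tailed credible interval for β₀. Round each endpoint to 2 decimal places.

The posterior is symmetric, so the 95% equal-tailed interval is β₀ = 10.2 ± z·1.02 with z = 1.960.
Half-width: 1.960 × 1.02 = 2.00.
10.2 − 2.00 = 8.20; 10.2 + 2.00 = 12.20.

[8.20, 12.20]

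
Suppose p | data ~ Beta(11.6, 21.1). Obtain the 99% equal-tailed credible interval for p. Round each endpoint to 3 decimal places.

Posterior: Beta(11.6, 21.1).
Equal-tailed 99% interval: the 0.005 and 0.995 quantiles of Beta(11.6, 21.1).
Posterior mean ≈ 0.355, SD ≈ 0.082; a Normal approximation gives roughly [0.142, 0.567].
Exact: F⁻¹(0.005) = 0.165; F⁻¹(0.995) = 0.577.

[0.165, 0.577]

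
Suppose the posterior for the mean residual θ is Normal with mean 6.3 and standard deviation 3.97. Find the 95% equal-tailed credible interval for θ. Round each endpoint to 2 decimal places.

The posterior is symmetric, so the 95% equal-tailed interval is θ = 6.3 ± z·3.97 with z = 1.960.
Half-width: 1.960 × 3.97 = 7.78.
6.3 − 7.78 = -1.48; 6.3 + 7.78 = 14.08.

[-1.48, 14.08]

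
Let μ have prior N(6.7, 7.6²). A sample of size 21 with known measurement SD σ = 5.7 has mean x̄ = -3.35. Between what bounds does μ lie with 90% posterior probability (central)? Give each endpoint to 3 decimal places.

[-5.107, -1.069]

Posterior precision = 1/7.6² + 21/5.7² = 0.0173 + 0.6464 = 0.6637, so posterior SD = 1.2275.
Posterior mean = (6.7/7.6² + 21·-3.35/5.7²) / 0.6637 = -3.0878.
Interval: -3.0878 ± 1.645 × 1.2275 → [-5.107, -1.069].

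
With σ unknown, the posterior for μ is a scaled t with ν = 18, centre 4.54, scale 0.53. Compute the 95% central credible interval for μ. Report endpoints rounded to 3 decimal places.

[3.427, 5.653]

The t_18 distribution is symmetric; the 95% interval is 4.54 ± t·0.53 with t_{0.975,18} = 2.101.
Half-width: 2.101 × 0.53 = 1.113.
4.54 − 1.113 = 3.427; 4.54 + 1.113 = 5.653.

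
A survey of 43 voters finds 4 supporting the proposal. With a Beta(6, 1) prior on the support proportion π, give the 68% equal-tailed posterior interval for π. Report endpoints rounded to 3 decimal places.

Posterior: Beta(6+4, 1+39) = Beta(10, 40).
Equal-tailed 68% interval: the 0.16 and 0.84 quantiles of Beta(10, 40).
Posterior mean ≈ 0.200, SD ≈ 0.056; a Normal approximation gives roughly [0.144, 0.256].
Exact: F⁻¹(0.16) = 0.144; F⁻¹(0.84) = 0.256.

[0.144, 0.256]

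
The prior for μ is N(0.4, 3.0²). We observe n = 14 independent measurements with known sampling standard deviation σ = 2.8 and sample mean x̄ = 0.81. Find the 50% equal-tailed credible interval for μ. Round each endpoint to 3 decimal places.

Posterior precision = 1/3.0² + 14/2.8² = 0.1111 + 1.7857 = 1.8968, so posterior SD = 0.7261.
Posterior mean = (0.4/3.0² + 14·0.81/2.8²) / 1.8968 = 0.7860.
Interval: 0.7860 ± 0.674 × 0.7261 → [0.296, 1.276].

[0.296, 1.276]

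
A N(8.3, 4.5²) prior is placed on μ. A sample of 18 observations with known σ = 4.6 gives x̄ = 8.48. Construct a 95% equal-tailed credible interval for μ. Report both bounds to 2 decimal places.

[6.40, 10.54]

Posterior precision = 1/4.5² + 18/4.6² = 0.0494 + 0.8507 = 0.9000, so posterior SD = 1.0541.
Posterior mean = (8.3/4.5² + 18·8.48/4.6²) / 0.9000 = 8.4701.
Interval: 8.4701 ± 1.960 × 1.0541 → [6.40, 10.54].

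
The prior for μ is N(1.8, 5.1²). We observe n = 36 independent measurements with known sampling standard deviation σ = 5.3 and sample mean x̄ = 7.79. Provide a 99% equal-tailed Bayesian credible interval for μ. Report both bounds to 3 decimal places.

Posterior precision = 1/5.1² + 36/5.3² = 0.0384 + 1.2816 = 1.3200, so posterior SD = 0.8704.
Posterior mean = (1.8/5.1² + 36·7.79/5.3²) / 1.3200 = 7.6155.
Interval: 7.6155 ± 2.576 × 0.8704 → [5.374, 9.857].

[5.374, 9.857]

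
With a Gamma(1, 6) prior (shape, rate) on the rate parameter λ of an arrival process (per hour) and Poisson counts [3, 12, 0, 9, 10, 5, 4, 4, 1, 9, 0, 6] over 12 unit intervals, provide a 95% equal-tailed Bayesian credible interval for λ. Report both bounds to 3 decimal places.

Posterior: Gamma(1+63, 6+12) = Gamma(64, 18) (shape, rate).
Equal-tailed 95% interval: Gamma(64, 18) quantiles at 0.025 and 0.975.
Posterior mean ≈ 3.556, SD ≈ 0.444; a Normal approximation gives roughly [2.684, 4.427].
Exact: lower = 2.738; upper = 4.478.

[2.738, 4.478]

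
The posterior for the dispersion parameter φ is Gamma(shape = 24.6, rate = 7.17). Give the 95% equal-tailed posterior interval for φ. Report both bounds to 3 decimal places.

[2.212, 4.914]

Posterior: Gamma(shape 24.6, rate 7.17).
Equal-tailed 95% interval: Gamma(24.6, 7.17) quantiles at 0.025 and 0.975.
Posterior mean ≈ 3.431, SD ≈ 0.692; a Normal approximation gives roughly [2.075, 4.787].
Exact: lower = 2.212; upper = 4.914.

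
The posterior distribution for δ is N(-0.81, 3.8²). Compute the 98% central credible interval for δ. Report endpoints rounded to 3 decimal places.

The posterior is symmetric, so the 98% equal-tailed interval is δ = -0.81 ± z·3.8 with z = 2.326.
Half-width: 2.326 × 3.8 = 8.840.
-0.81 − 8.840 = -9.650; -0.81 + 8.840 = 8.030.

[-9.650, 8.030]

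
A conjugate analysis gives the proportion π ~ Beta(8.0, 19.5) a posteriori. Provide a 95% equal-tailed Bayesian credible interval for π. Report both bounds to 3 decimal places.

Posterior: Beta(8.0, 19.5).
Equal-tailed 95% interval: the 0.025 and 0.975 quantiles of Beta(8.0, 19.5).
Posterior mean ≈ 0.291, SD ≈ 0.085; a Normal approximation gives roughly [0.124, 0.458].
Exact: F⁻¹(0.025) = 0.140; F⁻¹(0.975) = 0.470.

[0.140, 0.470]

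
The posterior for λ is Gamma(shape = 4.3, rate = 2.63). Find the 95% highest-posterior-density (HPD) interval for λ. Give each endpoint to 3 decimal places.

The posterior is unimodal and skewed, so the HPD interval has equal density at both endpoints and is the shortest 95% interval.
Solving f(0.325) = f(3.193) with F(3.193) − F(0.325) = 0.95 gives [0.325, 3.193].
For comparison, the equal-tailed interval is [0.473, 3.504]; the HPD is narrower and shifted toward the mode.

[0.325, 3.193]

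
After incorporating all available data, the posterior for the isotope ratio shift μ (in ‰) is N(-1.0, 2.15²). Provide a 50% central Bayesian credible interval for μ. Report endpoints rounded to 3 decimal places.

The posterior is symmetric, so the 50% equal-tailed interval is μ = -1.0 ± z·2.15 with z = 0.674.
Half-width: 0.674 × 2.15 = 1.450.
-1.0 − 1.450 = -2.450; -1.0 + 1.450 = 0.450.

[-2.450, 0.450]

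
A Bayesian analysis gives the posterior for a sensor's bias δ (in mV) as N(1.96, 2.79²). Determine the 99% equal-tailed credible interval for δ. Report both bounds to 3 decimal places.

The posterior is symmetric, so the 99% equal-tailed interval is δ = 1.96 ± z·2.79 with z = 2.576.
Half-width: 2.576 × 2.79 = 7.187.
1.96 − 7.187 = -5.227; 1.96 + 7.187 = 9.147.

[-5.227, 9.147]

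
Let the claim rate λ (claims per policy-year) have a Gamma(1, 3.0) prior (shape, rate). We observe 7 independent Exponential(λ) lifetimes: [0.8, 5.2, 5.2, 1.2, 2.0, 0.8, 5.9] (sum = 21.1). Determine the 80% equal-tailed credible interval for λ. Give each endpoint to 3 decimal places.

Posterior: Gamma(1+7, 3.0+21.1) = Gamma(8, 24.1) (shape, rate).
Equal-tailed 80% interval: Gamma(8, 24.1) quantiles at 0.1 and 0.9.
Posterior mean ≈ 0.332, SD ≈ 0.117; a Normal approximation gives roughly [0.182, 0.482].
Exact: lower = 0.193; upper = 0.488.

[0.193, 0.488]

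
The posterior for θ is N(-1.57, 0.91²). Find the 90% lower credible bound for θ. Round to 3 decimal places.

-2.736

Need L with P(θ ≥ L) = 0.90: L = -1.57 − z_{0.1}·0.91.
z = 1.282; L = -1.57 − 1.282 × 0.91 = -2.736.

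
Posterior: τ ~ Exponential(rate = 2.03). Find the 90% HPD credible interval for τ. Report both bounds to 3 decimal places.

[0.000, 1.134]

The exponential density is strictly decreasing on [0, ∞), so the HPD interval is anchored at 0: [0, q] with P(τ ≤ q) = 0.90.
q = −ln(1 − 0.90) / 2.03 = 2.3026 / 2.03 = 1.134.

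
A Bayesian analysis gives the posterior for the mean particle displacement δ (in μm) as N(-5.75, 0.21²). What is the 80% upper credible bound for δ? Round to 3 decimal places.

-5.573

Need U with P(δ ≤ U) = 0.80: U = -5.75 + z_{0.2}·0.21.
z = 0.842; U = -5.75 + 0.842 × 0.21 = -5.573.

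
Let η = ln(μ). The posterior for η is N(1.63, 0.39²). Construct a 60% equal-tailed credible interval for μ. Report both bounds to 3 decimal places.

On the log scale the 60% interval is 1.63 ± 0.842 × 0.39 = [1.3018, 1.9582].
Exponentiate: [e^1.3018, e^1.9582] = [3.676, 7.087].

[3.676, 7.087]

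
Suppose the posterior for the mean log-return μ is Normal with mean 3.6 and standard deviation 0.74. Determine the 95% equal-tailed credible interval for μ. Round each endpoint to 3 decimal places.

[2.150, 5.050]

The posterior is symmetric, so the 95% equal-tailed interval is μ = 3.6 ± z·0.74 with z = 1.960.
Half-width: 1.960 × 0.74 = 1.450.
3.6 − 1.450 = 2.150; 3.6 + 1.450 = 5.050.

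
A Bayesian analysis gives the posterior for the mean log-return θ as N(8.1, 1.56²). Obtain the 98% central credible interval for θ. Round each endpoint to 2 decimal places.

[4.47, 11.73]

The posterior is symmetric, so the 98% equal-tailed interval is θ = 8.1 ± z·1.56 with z = 2.326.
Half-width: 2.326 × 1.56 = 3.63.
8.1 − 3.63 = 4.47; 8.1 + 3.63 = 11.73.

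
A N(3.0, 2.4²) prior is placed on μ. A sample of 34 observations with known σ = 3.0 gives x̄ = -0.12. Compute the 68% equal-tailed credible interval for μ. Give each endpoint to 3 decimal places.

Posterior precision = 1/2.4² + 34/3.0² = 0.1736 + 3.7778 = 3.9514, so posterior SD = 0.5031.
Posterior mean = (3.0/2.4² + 34·-0.12/3.0²) / 3.9514 = 0.0171.
Interval: 0.0171 ± 0.994 × 0.5031 → [-0.483, 0.517].

[-0.483, 0.517]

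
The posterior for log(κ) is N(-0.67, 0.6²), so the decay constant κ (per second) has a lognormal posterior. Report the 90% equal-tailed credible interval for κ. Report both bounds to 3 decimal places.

On the log scale the 90% interval is -0.67 ± 1.645 × 0.6 = [-1.6569, 0.3169].
Exponentiate: [e^-1.6569, e^0.3169] = [0.191, 1.373].

[0.191, 1.373]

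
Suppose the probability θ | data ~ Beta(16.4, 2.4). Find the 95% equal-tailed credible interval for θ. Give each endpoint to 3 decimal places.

Posterior: Beta(16.4, 2.4).
Equal-tailed 95% interval: the 0.025 and 0.975 quantiles of Beta(16.4, 2.4).
Posterior mean ≈ 0.872, SD ≈ 0.075; a Normal approximation gives roughly [0.725, 1.019].
Exact: F⁻¹(0.025) = 0.693; F⁻¹(0.975) = 0.978.

[0.693, 0.978]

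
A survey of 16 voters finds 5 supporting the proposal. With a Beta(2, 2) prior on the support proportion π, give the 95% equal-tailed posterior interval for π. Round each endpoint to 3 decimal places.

Posterior: Beta(2+5, 2+11) = Beta(7, 13).
Equal-tailed 95% interval: the 0.025 and 0.975 quantiles of Beta(7, 13).
Posterior mean ≈ 0.350, SD ≈ 0.104; a Normal approximation gives roughly [0.146, 0.554].
Exact: F⁻¹(0.025) = 0.163; F⁻¹(0.975) = 0.566.

[0.163, 0.566]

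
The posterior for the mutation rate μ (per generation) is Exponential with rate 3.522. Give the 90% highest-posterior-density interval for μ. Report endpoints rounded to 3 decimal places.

[0.000, 0.654]

The exponential density is strictly decreasing on [0, ∞), so the HPD interval is anchored at 0: [0, q] with P(μ ≤ q) = 0.90.
q = −ln(1 − 0.90) / 3.522 = 2.3026 / 3.522 = 0.654.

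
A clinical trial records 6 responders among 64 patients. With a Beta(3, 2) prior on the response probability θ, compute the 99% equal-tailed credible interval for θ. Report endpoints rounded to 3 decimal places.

Posterior: Beta(3+6, 2+58) = Beta(9, 60).
Equal-tailed 99% interval: the 0.005 and 0.995 quantiles of Beta(9, 60).
Posterior mean ≈ 0.130, SD ≈ 0.040; a Normal approximation gives roughly [0.027, 0.234].
Exact: F⁻¹(0.005) = 0.048; F⁻¹(0.995) = 0.252.

[0.048, 0.252]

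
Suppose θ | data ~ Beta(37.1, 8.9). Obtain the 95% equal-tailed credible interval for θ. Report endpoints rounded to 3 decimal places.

[0.682, 0.906]

Posterior: Beta(37.1, 8.9).
Equal-tailed 95% interval: the 0.025 and 0.975 quantiles of Beta(37.1, 8.9).
Posterior mean ≈ 0.807, SD ≈ 0.058; a Normal approximation gives roughly [0.694, 0.919].
Exact: F⁻¹(0.025) = 0.682; F⁻¹(0.975) = 0.906.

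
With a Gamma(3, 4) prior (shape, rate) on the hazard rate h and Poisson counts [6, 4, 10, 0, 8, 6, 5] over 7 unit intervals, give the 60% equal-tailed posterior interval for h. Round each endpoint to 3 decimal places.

[3.316, 4.303]

Posterior: Gamma(3+39, 4+7) = Gamma(42, 11) (shape, rate).
Equal-tailed 60% interval: Gamma(42, 11) quantiles at 0.2 and 0.8.
Posterior mean ≈ 3.818, SD ≈ 0.589; a Normal approximation gives roughly [3.322, 4.314].
Exact: lower = 3.316; upper = 4.303.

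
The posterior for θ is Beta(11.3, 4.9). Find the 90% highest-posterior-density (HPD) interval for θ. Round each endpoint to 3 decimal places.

[0.521, 0.880]

The posterior is unimodal and skewed, so the HPD interval has equal density at both endpoints and is the shortest 90% interval.
Solving f(0.521) = f(0.880) with F(0.880) − F(0.521) = 0.90 gives [0.521, 0.880].
For comparison, the equal-tailed interval is [0.502, 0.865]; the HPD is narrower and shifted toward the mode.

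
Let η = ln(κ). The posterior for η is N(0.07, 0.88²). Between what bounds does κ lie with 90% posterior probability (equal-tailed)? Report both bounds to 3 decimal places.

[0.252, 4.561]

On the log scale the 90% interval is 0.07 ± 1.645 × 0.88 = [-1.3775, 1.5175].
Exponentiate: [e^-1.3775, e^1.5175] = [0.252, 4.561].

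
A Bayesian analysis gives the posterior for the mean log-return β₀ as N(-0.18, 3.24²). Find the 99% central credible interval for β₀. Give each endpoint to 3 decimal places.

The posterior is symmetric, so the 99% equal-tailed interval is β₀ = -0.18 ± z·3.24 with z = 2.576.
Half-width: 2.576 × 3.24 = 8.346.
-0.18 − 8.346 = -8.526; -0.18 + 8.346 = 8.166.

[-8.526, 8.166]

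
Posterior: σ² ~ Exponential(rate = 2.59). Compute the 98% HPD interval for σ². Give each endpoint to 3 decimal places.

The exponential density is strictly decreasing on [0, ∞), so the HPD interval is anchored at 0: [0, q] with P(σ² ≤ q) = 0.98.
q = −ln(1 − 0.98) / 2.59 = 3.9120 / 2.59 = 1.510.

[0.000, 1.510]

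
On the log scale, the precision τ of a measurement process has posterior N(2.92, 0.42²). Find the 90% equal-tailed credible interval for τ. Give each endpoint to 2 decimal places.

On the log scale the 90% interval is 2.92 ± 1.645 × 0.42 = [2.2292, 3.6108].
Exponentiate: [e^2.2292, e^3.6108] = [9.29, 37.00].

[9.29, 37.00]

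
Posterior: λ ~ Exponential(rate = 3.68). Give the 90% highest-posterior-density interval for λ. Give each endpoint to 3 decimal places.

The exponential density is strictly decreasing on [0, ∞), so the HPD interval is anchored at 0: [0, q] with P(λ ≤ q) = 0.90.
q = −ln(1 − 0.90) / 3.68 = 2.3026 / 3.68 = 0.626.

[0.000, 0.626]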